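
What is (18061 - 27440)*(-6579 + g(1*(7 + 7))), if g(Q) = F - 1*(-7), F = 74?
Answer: 60944742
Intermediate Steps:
g(Q) = 81 (g(Q) = 74 - 1*(-7) = 74 + 7 = 81)
(18061 - 27440)*(-6579 + g(1*(7 + 7))) = (18061 - 27440)*(-6579 + 81) = -9379*(-6498) = 60944742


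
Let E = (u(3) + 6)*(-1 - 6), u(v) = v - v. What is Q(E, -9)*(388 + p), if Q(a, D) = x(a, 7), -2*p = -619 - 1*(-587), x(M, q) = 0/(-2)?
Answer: 0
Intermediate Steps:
u(v) = 0
x(M, q) = 0 (x(M, q) = 0*(-½) = 0)
p = 16 (p = -(-619 - 1*(-587))/2 = -(-619 + 587)/2 = -½*(-32) = 16)
E = -42 (E = (0 + 6)*(-1 - 6) = 6*(-7) = -42)
Q(a, D) = 0
Q(E, -9)*(388 + p) = 0*(388 + 16) = 0*404 = 0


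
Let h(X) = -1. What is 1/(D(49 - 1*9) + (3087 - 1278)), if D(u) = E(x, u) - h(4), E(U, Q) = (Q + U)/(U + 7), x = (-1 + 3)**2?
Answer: 1/1814 ≈ 0.00055127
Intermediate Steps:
x = 4 (x = 2**2 = 4)
E(U, Q) = (Q + U)/(7 + U)
D(u) = 15/11 + u/11 (D(u) = (u + 4)/(7 + 4) - 1*(-1) = (4 + u)/11 + 1 = (4/11 + u/11) + 1 = 15/11 + u/11)
1/(D(49 - 1*9) + (3087 - 1278)) = 1/((15/11 + (49 - 1*9)/11) + (3087 - 1278)) = 1/((15/11 + (49 - 9)/11) + 1809) = 1/((15/11 + (1/11)*40) + 1809) = 1/((15/11 + 40/11) + 1809) = 1/(5 + 1809) = 1/1814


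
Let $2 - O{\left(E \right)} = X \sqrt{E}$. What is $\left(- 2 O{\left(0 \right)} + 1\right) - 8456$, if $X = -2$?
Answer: $-8459$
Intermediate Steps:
$O{\left(E \right)} = 2 + 2 \sqrt{E}$ ($O{\left(E \right)} = 2 - - 2 \sqrt{E} = 2 + 2 \sqrt{E}$)
$\left(- 2 O{\left(0 \right)} + 1\right) - 8456 = \left(- 2 \left(2 + 2 \sqrt{0}\right) + 1\right) - 8456 = \left(- 2 \left(2 + 2 \cdot 0\right) + 1\right) - 8456 = \left(- 2 \left(2 + 0\right) + 1\right) - 8456 = \left(\left(-2\right) 2 + 1\right) - 8456 = \left(-4 + 1\right) - 8456 = -3 - 8456 = -8459$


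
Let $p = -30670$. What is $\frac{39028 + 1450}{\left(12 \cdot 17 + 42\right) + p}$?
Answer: $- \frac{20239}{15212} \approx -1.3305$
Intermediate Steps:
$\frac{39028 + 1450}{\left(12 \cdot 17 + 42\right) + p} = \frac{39028 + 1450}{\left(12 \cdot 17 + 42\right) - 30670} = \frac{40478}{\left(204 + 42\right) - 30670} = \frac{40478}{246 - 30670} = \frac{40478}{-30424} = 40478 \left(- \frac{1}{30424}\right) = - \frac{20239}{15212}$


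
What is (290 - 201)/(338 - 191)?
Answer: 89/147 ≈ 0.60544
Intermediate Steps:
(290 - 201)/(338 - 191) = 89/147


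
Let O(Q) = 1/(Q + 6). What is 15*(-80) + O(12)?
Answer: -21599/18 ≈ -1199.9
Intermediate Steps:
O(Q) = 1/(6 + Q)
15*(-80) + O(12) = 15*(-80) + 1/(6 + 12) = -1200 + 1/18 = -21599/18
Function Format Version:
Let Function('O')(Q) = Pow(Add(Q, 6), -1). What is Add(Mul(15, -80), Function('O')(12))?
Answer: Rational(-21599, 18) ≈ -1199.9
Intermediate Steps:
Function('O')(Q) = Pow(Add(6, Q), -1)
Add(Mul(15, -80), Function('O')(12)) = Add(Mul(15, -80), Pow(Add(6, 12), -1)) = Add(-1200, Pow(18, -1)) = Add(-1200, Rational(1, 18)) = Rational(-21599, 18)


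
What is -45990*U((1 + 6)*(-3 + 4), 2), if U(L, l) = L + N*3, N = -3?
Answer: 91980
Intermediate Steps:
U(L, l) = -9 + L (U(L, l) = L - 3*3 = L - 9 = -9 + L)
-45990*U((1 + 6)*(-3 + 4), 2) = -45990*(-9 + (1 + 6)*(-3 + 4)) = -45990*(-9 + 7*1) = -45990*(-9 + 7) = -45990*(-2) = 91980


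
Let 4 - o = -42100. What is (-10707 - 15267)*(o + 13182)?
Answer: -1435998564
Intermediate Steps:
o = 42104 (o = 4 - 1*(-42100) = 4 + 42100 = 42104)
(-10707 - 15267)*(o + 13182) = (-10707 - 15267)*(42104 + 13182) = -25974*55286 = -1435998564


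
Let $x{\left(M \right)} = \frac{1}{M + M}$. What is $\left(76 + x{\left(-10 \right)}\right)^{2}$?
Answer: $\frac{2307361}{400} \approx 5768.4$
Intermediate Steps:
$x{\left(M \right)} = \frac{1}{2 M}$
$\left(76 + x{\left(-10 \right)}\right)^{2} = \left(76 + \frac{1}{2 \left(-10\right)}\right)^{2} = \left(76 + \frac{1}{2} \left(- \frac{1}{10}\right)\right)^{2} = \left(76 - \frac{1}{20}\right)^{2} = \left(\frac{1519}{20}\right)^{2} = \frac{2307361}{400}$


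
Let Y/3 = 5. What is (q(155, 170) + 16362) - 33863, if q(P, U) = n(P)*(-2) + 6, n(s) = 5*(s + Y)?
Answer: -19195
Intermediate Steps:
Y = 15 (Y = 3*5 = 15)
n(s) = 75 + 5*s (n(s) = 5*(s + 15) = 5*(15 + s) = 75 + 5*s)
q(P, U) = -144 - 10*P (q(P, U) = (75 + 5*P)*(-2) + 6 = (-150 - 10*P) + 6 = -144 - 10*P)
(q(155, 170) + 16362) - 33863 = ((-144 - 10*155) + 16362) - 33863 = ((-144 - 1550) + 16362) - 33863 = (-1694 + 16362) - 33863 = 14668 - 33863 = -19195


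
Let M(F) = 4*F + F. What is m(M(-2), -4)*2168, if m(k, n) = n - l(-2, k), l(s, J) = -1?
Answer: -6504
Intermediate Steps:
M(F) = 5*F
m(k, n) = 1 + n (m(k, n) = n - 1*(-1) = n + 1 = 1 + n)
m(M(-2), -4)*2168 = (1 - 4)*2168 = -3*2168 = -6504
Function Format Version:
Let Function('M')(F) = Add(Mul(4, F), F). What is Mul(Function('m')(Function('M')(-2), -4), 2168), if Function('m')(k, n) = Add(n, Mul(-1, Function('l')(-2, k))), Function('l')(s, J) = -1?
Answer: -6504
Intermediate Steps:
Function('M')(F) = Mul(5, F)
Function('m')(k, n) = Add(1, n) (Function('m')(k, n) = Add(n, Mul(-1, -1)) = Add(n, 1) = Add(1, n))
Mul(Function('m')(Function('M')(-2), -4), 2168) = Mul(Add(1, -4), 2168) = Mul(-3, 2168) = -6504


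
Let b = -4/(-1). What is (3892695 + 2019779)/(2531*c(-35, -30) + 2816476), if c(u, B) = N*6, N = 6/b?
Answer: 5912474/2839255 ≈ 2.0824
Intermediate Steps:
b = 4 (b = -4*(-1) = 4)
N = 3/2 (N = 6/4 = 6*(1/4) = 3/2 ≈ 1.5000)
c(u, B) = 9 (c(u, B) = (3/2)*6 = 9)
(3892695 + 2019779)/(2531*c(-35, -30) + 2816476) = (3892695 + 2019779)/(2531*9 + 2816476) = 5912474/(22779 + 2816476) = 5912474/2839255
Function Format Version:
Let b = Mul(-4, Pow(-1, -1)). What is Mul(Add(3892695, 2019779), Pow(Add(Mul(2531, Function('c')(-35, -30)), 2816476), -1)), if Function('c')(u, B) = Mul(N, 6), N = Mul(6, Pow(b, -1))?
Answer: Rational(5912474, 2839255) ≈ 2.0824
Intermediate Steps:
b = 4 (b = Mul(-4, -1) = 4)
N = Rational(3, 2) (N = Mul(6, Pow(4, -1)) = Mul(6, Rational(1, 4)) = Rational(3, 2) ≈ 1.5000)
Function('c')(u, B) = 9 (Function('c')(u, B) = Mul(Rational(3, 2), 6) = 9)
Mul(Add(3892695, 2019779), Pow(Add(Mul(2531, Function('c')(-35, -30)), 2816476), -1)) = Mul(Add(3892695, 2019779), Pow(Add(Mul(2531, 9), 2816476), -1)) = Mul(5912474, Pow(Add(22779, 2816476), -1)) = Mul(5912474, Pow(2839255, -1)) = Mul(5912474, Rational(1, 2839255)) = Rational(5912474, 2839255)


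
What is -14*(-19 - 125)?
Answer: 2016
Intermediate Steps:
-14*(-19 - 125) = -14*(-144) = 2016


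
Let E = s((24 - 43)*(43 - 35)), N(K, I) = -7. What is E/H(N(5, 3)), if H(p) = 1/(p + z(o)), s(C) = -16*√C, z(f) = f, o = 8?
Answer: -32*I*√38 ≈ -197.26*I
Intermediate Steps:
H(p) = 1/(8 + p) (H(p) = 1/(p + 8) = 1/(8 + p))
E = -32*I*√38 (E = -16*√(24 - 43)*√(43 - 35) = -16*2*I*√38 = -32*I*√38 ≈ -197.26*I)
E/H(N(5, 3)) = (-32*I*√38)/(1/(8 - 7)) = (-32*I*√38)/(1/1) = -32*I*√38/1 = -32*I*√38*1 = -32*I*√38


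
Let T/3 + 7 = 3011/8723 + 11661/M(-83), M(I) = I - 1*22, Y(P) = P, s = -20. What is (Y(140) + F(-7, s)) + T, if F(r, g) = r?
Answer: -67208588/305305 ≈ -220.14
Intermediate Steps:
M(I) = -22 + I (M(I) = I - 22 = -22 + I)
T = -107814153/305305 (T = -21 + 3*(3011/8723 + 11661/(-22 - 83)) = -21 + 3*(3011*(1/8723) + 11661/(-105)) = -21 + 3*(3011/8723 + 11661*(-1/105)) = -21 + 3*(3011/8723 - 3887/35) = -21 + 3*(-33800916/305305) = -21 - 101402748/305305 = -107814153/305305 ≈ -353.14)
(Y(140) + F(-7, s)) + T = (140 - 7) - 107814153/305305 = 133 - 107814153/305305 = -67208588/305305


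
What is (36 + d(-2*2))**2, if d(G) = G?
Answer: 1024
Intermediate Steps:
(36 + d(-2*2))**2 = (36 - 2*2)**2 = (36 - 4)**2 = 32**2 = 1024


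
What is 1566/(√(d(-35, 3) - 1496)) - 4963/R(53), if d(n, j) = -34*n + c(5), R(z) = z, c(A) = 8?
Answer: -4963/53 - 783*I*√298/149 ≈ -93.641 - 90.716*I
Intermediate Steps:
d(n, j) = 8 - 34*n (d(n, j) = -34*n + 8 = 8 - 34*n)
1566/(√(d(-35, 3) - 1496)) - 4963/R(53) = 1566/(√((8 - 34*(-35)) - 1496)) - 4963/53 = 1566/(√((8 + 1190) - 1496)) - 4963*1/53 = 1566/(√(1198 - 1496)) - 4963/53 = 1566/(√(-298)) - 4963/53 = 1566/((I*√298)) - 4963/53 = 1566*(-I*√298/298) - 4963/53 = -783*I*√298/149 - 4963/53 = -4963/53 - 783*I*√298/149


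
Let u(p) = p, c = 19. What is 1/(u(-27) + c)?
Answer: -⅛ ≈ -0.12500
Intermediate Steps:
1/(u(-27) + c) = 1/(-27 + 19) = 1/(-8) = -⅛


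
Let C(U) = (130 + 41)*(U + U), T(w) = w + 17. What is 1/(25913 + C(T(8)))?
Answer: 1/34463 ≈ 2.9017e-5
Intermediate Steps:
T(w) = 17 + w
C(U) = 342*U (C(U) = 171*(2*U) = 342*U)
1/(25913 + C(T(8))) = 1/(25913 + 342*(17 + 8)) = 1/(25913 + 342*25) = 1/(25913 + 8550) = 1/34463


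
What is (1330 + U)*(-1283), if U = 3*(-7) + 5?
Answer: -1685862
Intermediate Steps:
U = -16 (U = -21 + 5 = -16)
(1330 + U)*(-1283) = (1330 - 16)*(-1283) = 1314*(-1283) = -1685862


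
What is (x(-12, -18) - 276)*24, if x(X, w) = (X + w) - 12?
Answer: -7632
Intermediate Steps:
x(X, w) = -12 + X + w
(x(-12, -18) - 276)*24 = ((-12 - 12 - 18) - 276)*24 = (-42 - 276)*24 = -318*24 = -7632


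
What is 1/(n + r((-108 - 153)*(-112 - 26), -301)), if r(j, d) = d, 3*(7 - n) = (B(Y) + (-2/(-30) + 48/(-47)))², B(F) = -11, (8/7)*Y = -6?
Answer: -1491075/509407234 ≈ -0.0029271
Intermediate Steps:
Y = -21/4 (Y = (7/8)*(-6) = -21/4 ≈ -5.2500)
n = -60593659/1491075 (n = 7 - (-11 + (-2/(-30) + 48/(-47)))²/3 = 7 - (-11 + (-2*(-1/30) + 48*(-1/47)))²/3 = 7 - (-11 + (1/15 - 48/47))²/3 = 7 - (-11 - 673/705)²/3 = 7 - (-8428/705)²/3 = 7 - ⅓*71031184/497025 = 7 - 71031184/1491075 = -60593659/1491075 ≈ -40.638)
1/(n + r((-108 - 153)*(-112 - 26), -301)) = 1/(-60593659/1491075 - 301) = 1/(-509407234/1491075) = -1491075/509407234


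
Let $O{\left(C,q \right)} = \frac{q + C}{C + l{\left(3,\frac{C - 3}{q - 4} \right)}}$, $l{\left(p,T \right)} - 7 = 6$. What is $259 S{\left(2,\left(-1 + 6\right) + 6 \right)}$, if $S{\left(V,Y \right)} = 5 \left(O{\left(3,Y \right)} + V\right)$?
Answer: $\frac{29785}{8} \approx 3723.1$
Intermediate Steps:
$l{\left(p,T \right)} = 13$ ($l{\left(p,T \right)} = 7 + 6 = 13$)
$O{\left(C,q \right)} = \frac{C + q}{13 + C}$ ($O{\left(C,q \right)} = \frac{q + C}{C + 13} = \frac{C + q}{13 + C}$)
$S{\left(V,Y \right)} = \frac{15}{16} + 5 V + \frac{5 Y}{16}$ ($S{\left(V,Y \right)} = 5 \left(\frac{3 + Y}{13 + 3} + V\right) = 5 \left(\frac{3 + Y}{16} + V\right) = 5 \left(\left(\frac{3}{16} + \frac{Y}{16}\right) + V\right) = 5 \left(\frac{3}{16} + V + \frac{Y}{16}\right) = \frac{15}{16} + 5 V + \frac{5 Y}{16}$)
$259 S{\left(2,\left(-1 + 6\right) + 6 \right)} = 259 \left(\frac{15}{16} + 5 \cdot 2 + \frac{5 \left(\left(-1 + 6\right) + 6\right)}{16}\right) = 259 \left(\frac{15}{16} + 10 + \frac{5 \left(5 + 6\right)}{16}\right) = 259 \left(\frac{15}{16} + 10 + \frac{5}{16} \cdot 11\right) = 259 \left(\frac{15}{16} + 10 + \frac{55}{16}\right) = 259 \cdot \frac{115}{8} = \frac{29785}{8}$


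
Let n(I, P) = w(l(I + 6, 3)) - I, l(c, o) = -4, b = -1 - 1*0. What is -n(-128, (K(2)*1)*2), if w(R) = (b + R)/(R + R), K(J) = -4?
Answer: -1029/8 ≈ -128.63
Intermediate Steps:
b = -1 (b = -1 + 0 = -1)
w(R) = (-1 + R)/(2*R) (w(R) = (-1 + R)/(R + R) = (-1 + R)/((2*R)) = (-1 + R)*(1/(2*R)) = (-1 + R)/(2*R))
n(I, P) = 5/8 - I (n(I, P) = (½)*(-1 - 4)/(-4) - I = (½)*(-¼)*(-5) - I = 5/8 - I)
-n(-128, (K(2)*1)*2) = -(5/8 - 1*(-128)) = -(5/8 + 128) = -1*1029/8 = -1029/8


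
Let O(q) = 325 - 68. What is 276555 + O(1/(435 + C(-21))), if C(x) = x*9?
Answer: 276812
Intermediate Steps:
C(x) = 9*x
O(q) = 257
276555 + O(1/(435 + C(-21))) = 276555 + 257 = 276812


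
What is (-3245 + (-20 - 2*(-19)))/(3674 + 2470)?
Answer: -3227/6144 ≈ -0.52523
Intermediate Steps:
(-3245 + (-20 - 2*(-19)))/(3674 + 2470) = (-3245 + (-20 + 38))/6144 = (-3245 + 18)*(1/6144) = -3227*1/6144 = -3227/6144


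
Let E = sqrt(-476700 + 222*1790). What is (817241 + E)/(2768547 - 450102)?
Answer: 817241/2318445 + 2*I*sqrt(19830)/2318445 ≈ 0.3525 + 0.00012148*I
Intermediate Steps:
E = 2*I*sqrt(19830) (E = sqrt(-476700 + 397380) = sqrt(-79320) = 2*I*sqrt(19830) ≈ 281.64*I)
(817241 + E)/(2768547 - 450102) = (817241 + 2*I*sqrt(19830))/(2768547 - 450102) = (817241 + 2*I*sqrt(19830))/2318445 = (817241 + 2*I*sqrt(19830))*(1/2318445) = 817241/2318445 + 2*I*sqrt(19830)/2318445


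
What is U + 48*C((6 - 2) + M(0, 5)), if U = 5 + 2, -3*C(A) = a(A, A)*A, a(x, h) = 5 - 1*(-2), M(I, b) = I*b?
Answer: -441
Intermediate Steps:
a(x, h) = 7 (a(x, h) = 5 + 2 = 7)
C(A) = -7*A/3
U = 7
U + 48*C((6 - 2) + M(0, 5)) = 7 + 48*(-7*((6 - 2) + 0*5)/3) = 7 + 48*(-7*(4 + 0)/3) = 7 + 48*(-7/3*4) = 7 + 48*(-28/3) = 7 - 448 = -441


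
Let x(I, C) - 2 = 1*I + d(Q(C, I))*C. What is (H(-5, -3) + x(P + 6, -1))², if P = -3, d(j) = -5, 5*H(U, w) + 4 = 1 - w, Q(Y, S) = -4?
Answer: 100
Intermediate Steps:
H(U, w) = -⅗ - w/5 (H(U, w) = -⅘ + (1 - w)/5 = -⅘ + (⅕ - w/5) = -⅗ - w/5)
x(I, C) = 2 + I - 5*C (x(I, C) = 2 + (1*I - 5*C) = 2 + (I - 5*C) = 2 + I - 5*C)
(H(-5, -3) + x(P + 6, -1))² = ((-⅗ - ⅕*(-3)) + (2 + (-3 + 6) - 5*(-1)))² = ((-⅗ + ⅗) + (2 + 3 + 5))² = (0 + 10)² = 10² = 100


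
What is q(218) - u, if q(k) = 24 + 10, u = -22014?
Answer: 22048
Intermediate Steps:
q(k) = 34
q(218) - u = 34 - 1*(-22014) = 34 + 22014 = 22048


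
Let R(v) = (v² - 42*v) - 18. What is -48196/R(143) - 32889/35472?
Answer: -728010779/170561200 ≈ -4.2683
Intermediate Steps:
R(v) = -18 + v² - 42*v
-48196/R(143) - 32889/35472 = -48196/(-18 + 143² - 42*143) - 32889/35472 = -48196/(-18 + 20449 - 6006) - 32889*1/35472 = -48196/14425 - 10963/11824 = -728010779/170561200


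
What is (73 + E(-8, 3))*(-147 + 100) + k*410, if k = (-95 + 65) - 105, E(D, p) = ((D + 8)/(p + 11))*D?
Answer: -58781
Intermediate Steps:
E(D, p) = D*(8 + D)/(11 + p) (E(D, p) = ((8 + D)/(11 + p))*D = D*(8 + D)/(11 + p))
k = -135 (k = -30 - 105 = -135)
(73 + E(-8, 3))*(-147 + 100) + k*410 = (73 - 8*(8 - 8)/(11 + 3))*(-147 + 100) - 135*410 = (73 - 8*0/14)*(-47) - 55350 = (73 - 8*1/14*0)*(-47) - 55350 = (73 + 0)*(-47) - 55350 = 73*(-47) - 55350 = -3431 - 55350 = -58781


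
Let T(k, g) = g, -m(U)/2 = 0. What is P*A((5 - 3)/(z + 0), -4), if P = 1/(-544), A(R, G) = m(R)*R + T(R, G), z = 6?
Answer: 1/136 ≈ 0.0073529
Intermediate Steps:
m(U) = 0 (m(U) = -2*0 = 0)
A(R, G) = G (A(R, G) = 0*R + G = 0 + G = G)
P = -1/544 ≈ -0.0018382
P*A((5 - 3)/(z + 0), -4) = -1/544*(-4) = 1/136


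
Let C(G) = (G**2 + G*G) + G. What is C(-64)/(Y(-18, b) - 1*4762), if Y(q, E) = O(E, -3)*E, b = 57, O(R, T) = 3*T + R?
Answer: -4064/1013 ≈ -4.0118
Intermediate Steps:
O(R, T) = R + 3*T
Y(q, E) = E*(-9 + E) (Y(q, E) = (E + 3*(-3))*E = (E - 9)*E = (-9 + E)*E = E*(-9 + E))
C(G) = G + 2*G**2 (C(G) = (G**2 + G**2) + G = 2*G**2 + G = G + 2*G**2)
C(-64)/(Y(-18, b) - 1*4762) = (-64*(1 + 2*(-64)))/(57*(-9 + 57) - 1*4762) = (-64*(1 - 128))/(57*48 - 4762) = (-64*(-127))/(2736 - 4762) = 8128/(-2026) = 8128*(-1/2026) = -4064/1013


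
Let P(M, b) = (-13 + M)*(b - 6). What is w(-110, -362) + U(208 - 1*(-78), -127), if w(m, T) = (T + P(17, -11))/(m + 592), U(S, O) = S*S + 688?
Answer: 19878429/241 ≈ 82483.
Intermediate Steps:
P(M, b) = (-13 + M)*(-6 + b)
U(S, O) = 688 + S² (U(S, O) = S² + 688 = 688 + S²)
w(m, T) = (-68 + T)/(592 + m) (w(m, T) = (T + (78 - 13*(-11) - 6*17 + 17*(-11)))/(m + 592) = (T + (78 + 143 - 102 - 187))/(592 + m) = (T - 68)/(592 + m) = (-68 + T)/(592 + m))
w(-110, -362) + U(208 - 1*(-78), -127) = (-68 - 362)/(592 - 110) + (688 + (208 - 1*(-78))²) = -430/482 + (688 + (208 + 78)²) = (1/482)*(-430) + (688 + 286²) = -215/241 + (688 + 81796) = -215/241 + 82484 = 19878429/241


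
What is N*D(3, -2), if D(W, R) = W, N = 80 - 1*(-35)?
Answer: 345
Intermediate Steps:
N = 115 (N = 80 + 35 = 115)
N*D(3, -2) = 115*3 = 345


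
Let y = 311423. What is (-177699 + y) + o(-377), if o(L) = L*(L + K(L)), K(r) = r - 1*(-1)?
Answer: 417605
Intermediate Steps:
K(r) = 1 + r (K(r) = r + 1 = 1 + r)
o(L) = L*(1 + 2*L) (o(L) = L*(L + (1 + L)) = L*(1 + 2*L))
(-177699 + y) + o(-377) = (-177699 + 311423) - 377*(1 + 2*(-377)) = 133724 - 377*(1 - 754) = 133724 - 377*(-753) = 133724 + 283881 = 417605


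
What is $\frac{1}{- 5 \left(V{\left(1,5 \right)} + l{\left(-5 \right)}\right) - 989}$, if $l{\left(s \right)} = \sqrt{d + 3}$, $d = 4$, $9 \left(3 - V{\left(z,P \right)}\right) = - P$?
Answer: $- \frac{81549}{82087546} + \frac{405 \sqrt{7}}{82087546} \approx -0.00098039$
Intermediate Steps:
$V{\left(z,P \right)} = 3 + \frac{P}{9}$ ($V{\left(z,P \right)} = 3 - \frac{\left(-1\right) P}{9} = 3 + \frac{P}{9}$)
$l{\left(s \right)} = \sqrt{7}$ ($l{\left(s \right)} = \sqrt{4 + 3} = \sqrt{7}$)
$\frac{1}{- 5 \left(V{\left(1,5 \right)} + l{\left(-5 \right)}\right) - 989} = \frac{1}{- 5 \left(\left(3 + \frac{1}{9} \cdot 5\right) + \sqrt{7}\right) - 989} = \frac{1}{- 5 \left(\left(3 + \frac{5}{9}\right) + \sqrt{7}\right) - 989} = \frac{1}{- 5 \left(\frac{32}{9} + \sqrt{7}\right) - 989} = \frac{1}{\left(- \frac{160}{9} - 5 \sqrt{7}\right) - 989} = \frac{1}{- \frac{9061}{9} - 5 \sqrt{7}}$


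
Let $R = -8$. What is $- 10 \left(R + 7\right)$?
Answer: $10$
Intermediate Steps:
$- 10 \left(R + 7\right) = - 10 \left(-8 + 7\right) = \left(-10\right) \left(-1\right) = 10$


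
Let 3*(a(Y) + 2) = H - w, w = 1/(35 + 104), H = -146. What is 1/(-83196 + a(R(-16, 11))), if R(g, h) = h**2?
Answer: -139/11571287 ≈ -1.2012e-5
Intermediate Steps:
w = 1/139 ≈ 0.0071942
a(Y) = -7043/139 (a(Y) = -2 + (-146 - 1*1/139)/3 = -2 + (-146 - 1/139)/3 = -2 + (1/3)*(-20295/139) = -2 - 6765/139 = -7043/139)
1/(-83196 + a(R(-16, 11))) = 1/(-83196 - 7043/139) = 1/(-11571287/139) = -139/11571287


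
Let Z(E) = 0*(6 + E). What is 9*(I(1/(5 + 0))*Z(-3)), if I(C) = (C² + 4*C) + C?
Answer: 0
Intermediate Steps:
Z(E) = 0
I(C) = C² + 5*C
9*(I(1/(5 + 0))*Z(-3)) = 9*(((5 + 1/(5 + 0))/(5 + 0))*0) = 9*(((5 + 1/5)/5)*0) = 9*(((5 + ⅕)/5)*0) = 9*(((⅕)*(26/5))*0) = 9*((26/25)*0) = 9*0 = 0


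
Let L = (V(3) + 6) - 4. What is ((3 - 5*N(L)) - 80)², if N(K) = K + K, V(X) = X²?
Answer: 34969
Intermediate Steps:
L = 11 (L = (3² + 6) - 4 = (9 + 6) - 4 = 15 - 4 = 11)
N(K) = 2*K
((3 - 5*N(L)) - 80)² = ((3 - 10*11) - 80)² = ((3 - 5*22) - 80)² = ((3 - 110) - 80)² = (-107 - 80)² = (-187)² = 34969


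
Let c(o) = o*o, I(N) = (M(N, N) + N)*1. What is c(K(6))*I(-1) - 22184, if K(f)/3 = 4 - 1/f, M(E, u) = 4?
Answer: -87149/4 ≈ -21787.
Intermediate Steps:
K(f) = 12 - 3/f (K(f) = 3*(4 - 1/f) = 12 - 3/f)
I(N) = 4 + N (I(N) = (4 + N)*1 = 4 + N)
c(o) = o**2
c(K(6))*I(-1) - 22184 = (12 - 3/6)**2*(4 - 1) - 22184 = (12 - 3*1/6)**2*3 - 22184 = (12 - 1/2)**2*3 - 22184 = (23/2)**2*3 - 22184 = (529/4)*3 - 22184 = 1587/4 - 22184 = -87149/4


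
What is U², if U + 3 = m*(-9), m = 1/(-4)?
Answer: 9/16 ≈ 0.56250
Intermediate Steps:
m = -¼ ≈ -0.25000
U = -¾ (U = -3 - ¼*(-9) = -3 + 9/4 = -¾ ≈ -0.75000)
U² = (-¾)² = 9/16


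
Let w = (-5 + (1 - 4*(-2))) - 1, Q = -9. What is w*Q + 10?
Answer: -17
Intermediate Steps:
w = 3 (w = (-5 + (1 + 8)) - 1 = (-5 + 9) - 1 = 4 - 1 = 3)
w*Q + 10 = 3*(-9) + 10 = -27 + 10 = -17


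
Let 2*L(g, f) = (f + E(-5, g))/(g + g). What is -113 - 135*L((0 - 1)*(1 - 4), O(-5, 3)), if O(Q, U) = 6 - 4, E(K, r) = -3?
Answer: -407/4 ≈ -101.75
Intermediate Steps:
O(Q, U) = 2
L(g, f) = (-3 + f)/(4*g) (L(g, f) = ((f - 3)/(g + g))/2 = ((-3 + f)/((2*g)))/2 = ((-3 + f)*(1/(2*g)))/2 = ((-3 + f)/(2*g))/2 = (-3 + f)/(4*g))
-113 - 135*L((0 - 1)*(1 - 4), O(-5, 3)) = -113 - 135*(-3 + 2)/(4*((0 - 1)*(1 - 4))) = -113 - 135*(-1)/(4*((-1*(-3)))) = -113 - 135*(-1)/(4*3) = -113 - 135*(-1/12) = -113 + 45/4 = -407/4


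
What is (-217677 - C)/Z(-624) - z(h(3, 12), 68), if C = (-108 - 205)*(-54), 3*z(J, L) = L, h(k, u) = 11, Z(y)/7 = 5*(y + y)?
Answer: -755501/43680 ≈ -17.296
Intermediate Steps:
Z(y) = 70*y (Z(y) = 7*(5*(y + y)) = 7*(5*(2*y)) = 7*(10*y) = 70*y)
z(J, L) = L/3
C = 16902 (C = -313*(-54) = 16902)
(-217677 - C)/Z(-624) - z(h(3, 12), 68) = (-217677 - 1*16902)/((70*(-624))) - 68/3 = (-217677 - 16902)/(-43680) - 1*68/3 = -234579*(-1/43680) - 68/3 = 78193/14560 - 68/3 = -755501/43680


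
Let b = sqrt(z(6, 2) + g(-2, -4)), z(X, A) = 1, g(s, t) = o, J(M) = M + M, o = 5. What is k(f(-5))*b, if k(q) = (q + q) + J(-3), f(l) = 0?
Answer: -6*sqrt(6) ≈ -14.697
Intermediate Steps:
J(M) = 2*M
g(s, t) = 5
b = sqrt(6) (b = sqrt(1 + 5) = sqrt(6) ≈ 2.4495)
k(q) = -6 + 2*q (k(q) = (q + q) + 2*(-3) = 2*q - 6 = -6 + 2*q)
k(f(-5))*b = (-6 + 2*0)*sqrt(6) = (-6 + 0)*sqrt(6) = -6*sqrt(6)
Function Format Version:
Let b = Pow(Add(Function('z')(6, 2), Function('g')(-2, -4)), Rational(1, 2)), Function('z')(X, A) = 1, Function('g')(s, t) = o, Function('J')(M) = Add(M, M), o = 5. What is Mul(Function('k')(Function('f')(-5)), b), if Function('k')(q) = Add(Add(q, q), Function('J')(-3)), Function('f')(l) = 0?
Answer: Mul(-6, Pow(6, Rational(1, 2))) ≈ -14.697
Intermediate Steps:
Function('J')(M) = Mul(2, M)
Function('g')(s, t) = 5
b = Pow(6, Rational(1, 2)) (b = Pow(Add(1, 5), Rational(1, 2)) = Pow(6, Rational(1, 2)) ≈ 2.4495)
Function('k')(q) = Add(-6, Mul(2, q)) (Function('k')(q) = Add(Add(q, q), Mul(2, -3)) = Add(Mul(2, q), -6) = Add(-6, Mul(2, q)))
Mul(Function('k')(Function('f')(-5)), b) = Mul(Add(-6, Mul(2, 0)), Pow(6, Rational(1, 2))) = Mul(Add(-6, 0), Pow(6, Rational(1, 2))) = Mul(-6, Pow(6, Rational(1, 2)))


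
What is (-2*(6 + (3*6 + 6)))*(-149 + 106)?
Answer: 2580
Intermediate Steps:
(-2*(6 + (3*6 + 6)))*(-149 + 106) = -2*(6 + (18 + 6))*(-43) = -2*(6 + 24)*(-43) = -2*30*(-43) = -60*(-43) = 2580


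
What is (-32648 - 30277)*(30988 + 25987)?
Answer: -3585151875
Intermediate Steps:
(-32648 - 30277)*(30988 + 25987) = -62925*56975 = -3585151875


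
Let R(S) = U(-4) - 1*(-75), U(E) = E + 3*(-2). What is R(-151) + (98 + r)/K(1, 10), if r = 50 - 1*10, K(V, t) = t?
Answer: 394/5 ≈ 78.800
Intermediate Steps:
r = 40 (r = 50 - 10 = 40)
U(E) = -6 + E (U(E) = E - 6 = -6 + E)
R(S) = 65 (R(S) = (-6 - 4) - 1*(-75) = -10 + 75 = 65)
R(-151) + (98 + r)/K(1, 10) = 65 + (98 + 40)/10 = 65 + 138*(1/10) = 65 + 69/5 = 394/5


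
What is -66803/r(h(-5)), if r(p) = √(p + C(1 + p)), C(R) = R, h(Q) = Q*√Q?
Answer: -66803/√(1 - 10*I*√5) ≈ -10205.0 - 9758.8*I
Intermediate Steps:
h(Q) = Q^(3/2)
r(p) = √(1 + 2*p) (r(p) = √(p + (1 + p)) = √(1 + 2*p))
-66803/r(h(-5)) = -66803/√(1 + 2*(-5)^(3/2)) = -66803/√(1 + 2*(-5*I*√5)) = -66803/√(1 - 10*I*√5)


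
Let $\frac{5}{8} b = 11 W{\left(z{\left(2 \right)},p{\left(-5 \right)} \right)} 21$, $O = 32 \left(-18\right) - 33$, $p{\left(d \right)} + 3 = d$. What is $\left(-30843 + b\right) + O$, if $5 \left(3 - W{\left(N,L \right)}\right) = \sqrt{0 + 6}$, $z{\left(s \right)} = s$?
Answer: $- \frac{151716}{5} - \frac{1848 \sqrt{6}}{25} \approx -30524.0$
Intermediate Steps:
$p{\left(d \right)} = -3 + d$
$W{\left(N,L \right)} = 3 - \frac{\sqrt{6}}{5}$ ($W{\left(N,L \right)} = 3 - \frac{\sqrt{0 + 6}}{5} = 3 - \frac{\sqrt{6}}{5}$)
$O = -609$ ($O = -576 - 33 = -609$)
$b = \frac{5544}{5} - \frac{1848 \sqrt{6}}{25}$ ($b = \frac{8 \cdot 11 \left(3 - \frac{\sqrt{6}}{5}\right) 21}{5} = \frac{8 \left(33 - \frac{11 \sqrt{6}}{5}\right) 21}{5} = \frac{8 \left(693 - \frac{231 \sqrt{6}}{5}\right)}{5} = \frac{5544}{5} - \frac{1848 \sqrt{6}}{25} \approx 927.73$)
$\left(-30843 + b\right) + O = \left(-30843 + \left(\frac{5544}{5} - \frac{1848 \sqrt{6}}{25}\right)\right) - 609 = \left(- \frac{148671}{5} - \frac{1848 \sqrt{6}}{25}\right) - 609 = - \frac{151716}{5} - \frac{1848 \sqrt{6}}{25}$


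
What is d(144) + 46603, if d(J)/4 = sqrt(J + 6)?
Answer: 46603 + 20*sqrt(6) ≈ 46652.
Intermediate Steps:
d(J) = 4*sqrt(6 + J) (d(J) = 4*sqrt(J + 6) = 4*sqrt(6 + J))
d(144) + 46603 = 4*sqrt(6 + 144) + 46603 = 4*sqrt(150) + 46603 = 4*(5*sqrt(6)) + 46603 = 20*sqrt(6) + 46603 = 46603 + 20*sqrt(6)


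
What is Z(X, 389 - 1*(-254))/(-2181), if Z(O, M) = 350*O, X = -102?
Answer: 11900/727 ≈ 16.369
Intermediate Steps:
Z(X, 389 - 1*(-254))/(-2181) = (350*(-102))/(-2181) = -35700*(-1/2181) = 11900/727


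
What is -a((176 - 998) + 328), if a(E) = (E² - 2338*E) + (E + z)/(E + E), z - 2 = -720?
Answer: -345555279/247 ≈ -1.3990e+6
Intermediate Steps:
z = -718 (z = 2 - 720 = -718)
a(E) = E² - 2338*E + (-718 + E)/(2*E) (a(E) = (E² - 2338*E) + (E - 718)/(E + E) = (E² - 2338*E) + (-718 + E)/((2*E)) = (E² - 2338*E) + (-718 + E)*(1/(2*E)) = (E² - 2338*E) + (-718 + E)/(2*E) = E² - 2338*E + (-718 + E)/(2*E))
-a((176 - 998) + 328) = -(½ + ((176 - 998) + 328)² - 2338*((176 - 998) + 328) - 359/((176 - 998) + 328)) = -(½ + (-822 + 328)² - 2338*(-822 + 328) - 359/(-822 + 328)) = -(½ + (-494)² - 2338*(-494) - 359/(-494)) = -(½ + 244036 + 1154972 - 359*(-1/494)) = -(½ + 244036 + 1154972 + 359/494) = -1*345555279/247 = -345555279/247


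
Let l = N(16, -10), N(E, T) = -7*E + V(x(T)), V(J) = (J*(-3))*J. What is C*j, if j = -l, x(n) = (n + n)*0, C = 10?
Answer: 1120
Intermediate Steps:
x(n) = 0 (x(n) = (2*n)*0 = 0)
V(J) = -3*J² (V(J) = (-3*J)*J = -3*J²)
N(E, T) = -7*E (N(E, T) = -7*E - 3*0² = -7*E - 3*0 = -7*E + 0 = -7*E)
l = -112 (l = -7*16 = -112)
j = 112 (j = -1*(-112) = 112)
C*j = 10*112 = 1120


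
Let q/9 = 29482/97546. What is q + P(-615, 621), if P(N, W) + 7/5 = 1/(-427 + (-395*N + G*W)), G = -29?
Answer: 72270885591/54745009985 ≈ 1.3201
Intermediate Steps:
q = 132669/48773 (q = 9*(29482/97546) = 9*(29482*(1/97546)) = 9*(14741/48773) = 132669/48773 ≈ 2.7201)
P(N, W) = -7/5 + 1/(-427 - 395*N - 29*W) (P(N, W) = -7/5 + 1/(-427 + (-395*N - 29*W)) = -7/5 + 1/(-427 - 395*N - 29*W))
q + P(-615, 621) = 132669/48773 + (-2994 - 2765*(-615) - 203*621)/(5*(427 + 29*621 + 395*(-615))) = 132669/48773 + (-2994 + 1700475 - 126063)/(5*(427 + 18009 - 242925)) = 132669/48773 + (⅕)*1571418/(-224489) = 132669/48773 + (⅕)*(-1/224489)*1571418 = 132669/48773 - 1571418/1122445 = 72270885591/54745009985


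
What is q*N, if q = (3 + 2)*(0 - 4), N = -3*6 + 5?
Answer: 260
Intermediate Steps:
N = -13 (N = -18 + 5 = -13)
q = -20 (q = 5*(-4) = -20)
q*N = -20*(-13) = 260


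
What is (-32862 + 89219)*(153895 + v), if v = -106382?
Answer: 2677690141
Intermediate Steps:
(-32862 + 89219)*(153895 + v) = (-32862 + 89219)*(153895 - 106382) = 56357*47513 = 2677690141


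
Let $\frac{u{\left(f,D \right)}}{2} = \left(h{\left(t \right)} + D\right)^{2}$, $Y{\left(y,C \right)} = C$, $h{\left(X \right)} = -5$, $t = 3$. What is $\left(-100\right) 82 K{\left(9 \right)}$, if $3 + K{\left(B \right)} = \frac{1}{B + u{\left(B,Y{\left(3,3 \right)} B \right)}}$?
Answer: $\frac{24026000}{977} \approx 24592.0$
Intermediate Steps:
$u{\left(f,D \right)} = 2 \left(-5 + D\right)^{2}$
$K{\left(B \right)} = -3 + \frac{1}{B + 2 \left(-5 + 3 B\right)^{2}}$
$\left(-100\right) 82 K{\left(9 \right)} = \left(-100\right) 82 \frac{-149 - 54 \cdot 9^{2} + 177 \cdot 9}{50 - 531 + 18 \cdot 9^{2}} = - 8200 \frac{-149 - 4374 + 1593}{50 - 531 + 18 \cdot 81} = - 8200 \frac{-149 - 4374 + 1593}{50 - 531 + 1458} = - 8200 \cdot \frac{1}{977} \left(-2930\right) = \left(-8200\right) \left(- \frac{2930}{977}\right) = \frac{24026000}{977}$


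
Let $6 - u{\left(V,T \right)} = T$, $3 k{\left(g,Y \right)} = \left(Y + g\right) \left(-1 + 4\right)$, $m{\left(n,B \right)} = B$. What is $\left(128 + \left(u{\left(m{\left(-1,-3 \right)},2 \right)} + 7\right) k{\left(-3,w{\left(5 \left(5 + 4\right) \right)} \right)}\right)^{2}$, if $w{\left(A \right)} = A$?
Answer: $348100$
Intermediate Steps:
$k{\left(g,Y \right)} = Y + g$ ($k{\left(g,Y \right)} = \frac{\left(Y + g\right) \left(-1 + 4\right)}{3} = \frac{\left(Y + g\right) 3}{3} = \frac{3 Y + 3 g}{3} = Y + g$)
$u{\left(V,T \right)} = 6 - T$
$\left(128 + \left(u{\left(m{\left(-1,-3 \right)},2 \right)} + 7\right) k{\left(-3,w{\left(5 \left(5 + 4\right) \right)} \right)}\right)^{2} = \left(128 + \left(\left(6 - 2\right) + 7\right) \left(5 \left(5 + 4\right) - 3\right)\right)^{2} = \left(128 + \left(\left(6 - 2\right) + 7\right) \left(5 \cdot 9 - 3\right)\right)^{2} = \left(128 + \left(4 + 7\right) \left(45 - 3\right)\right)^{2} = \left(128 + 11 \cdot 42\right)^{2} = \left(128 + 462\right)^{2} = 590^{2} = 348100$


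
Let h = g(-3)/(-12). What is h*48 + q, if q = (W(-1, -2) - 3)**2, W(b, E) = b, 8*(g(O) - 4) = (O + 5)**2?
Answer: -2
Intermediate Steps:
g(O) = 4 + (5 + O)**2/8 (g(O) = 4 + (O + 5)**2/8 = 4 + (5 + O)**2/8)
q = 16 (q = (-1 - 3)**2 = (-4)**2 = 16)
h = -3/8 (h = (4 + (5 - 3)**2/8)/(-12) = (4 + (1/8)*2**2)*(-1/12) = (4 + (1/8)*4)*(-1/12) = (4 + 1/2)*(-1/12) = (9/2)*(-1/12) = -3/8 ≈ -0.37500)
h*48 + q = -3/8*48 + 16 = -18 + 16 = -2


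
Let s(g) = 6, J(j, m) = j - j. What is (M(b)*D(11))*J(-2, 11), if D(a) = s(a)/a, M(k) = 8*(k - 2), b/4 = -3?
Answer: 0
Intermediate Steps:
b = -12 (b = 4*(-3) = -12)
M(k) = -16 + 8*k (M(k) = 8*(-2 + k) = -16 + 8*k)
J(j, m) = 0
D(a) = 6/a
(M(b)*D(11))*J(-2, 11) = ((-16 + 8*(-12))*(6/11))*0 = ((-16 - 96)*(6*(1/11)))*0 = -112*6/11*0 = -672/11*0 = 0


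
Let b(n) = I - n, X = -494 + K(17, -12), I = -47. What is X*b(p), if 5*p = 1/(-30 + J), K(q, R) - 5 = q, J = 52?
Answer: 1220356/55 ≈ 22188.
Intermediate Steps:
K(q, R) = 5 + q
p = 1/110 (p = 1/(5*(-30 + 52)) = (⅕)/22 = (⅕)*(1/22) = 1/110 ≈ 0.0090909)
X = -472 (X = -494 + (5 + 17) = -494 + 22 = -472)
b(n) = -47 - n
X*b(p) = -472*(-47 - 1*1/110) = -472*(-47 - 1/110) = -472*(-5171/110) = 1220356/55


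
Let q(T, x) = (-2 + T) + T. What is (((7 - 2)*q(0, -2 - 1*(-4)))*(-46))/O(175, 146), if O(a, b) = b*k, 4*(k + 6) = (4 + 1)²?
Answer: 920/73 ≈ 12.603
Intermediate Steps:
k = ¼ (k = -6 + (4 + 1)²/4 = -6 + (¼)*5² = -6 + (¼)*25 = -6 + 25/4 = ¼ ≈ 0.25000)
O(a, b) = b/4 (O(a, b) = b*(¼) = b/4)
q(T, x) = -2 + 2*T
(((7 - 2)*q(0, -2 - 1*(-4)))*(-46))/O(175, 146) = (((7 - 2)*(-2 + 2*0))*(-46))/(((¼)*146)) = ((5*(-2 + 0))*(-46))/(73/2) = ((5*(-2))*(-46))*(2/73) = -10*(-46)*(2/73) = 460*(2/73) = 920/73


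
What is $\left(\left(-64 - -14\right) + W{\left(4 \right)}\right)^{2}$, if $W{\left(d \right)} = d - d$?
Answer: $2500$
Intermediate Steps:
$W{\left(d \right)} = 0$
$\left(\left(-64 - -14\right) + W{\left(4 \right)}\right)^{2} = \left(\left(-64 - -14\right) + 0\right)^{2} = \left(\left(-64 + 14\right) + 0\right)^{2} = \left(-50 + 0\right)^{2} = \left(-50\right)^{2} = 2500$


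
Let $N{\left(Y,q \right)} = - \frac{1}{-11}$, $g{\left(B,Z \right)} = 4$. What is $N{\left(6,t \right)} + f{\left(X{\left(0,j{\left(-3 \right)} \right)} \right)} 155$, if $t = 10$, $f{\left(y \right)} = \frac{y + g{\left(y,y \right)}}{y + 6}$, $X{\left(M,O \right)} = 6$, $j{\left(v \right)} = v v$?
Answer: $\frac{8531}{66} \approx 129.26$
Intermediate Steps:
$j{\left(v \right)} = v^{2}$
$f{\left(y \right)} = \frac{4 + y}{6 + y}$ ($f{\left(y \right)} = \frac{y + 4}{y + 6} = \frac{4 + y}{6 + y}$)
$N{\left(Y,q \right)} = \frac{1}{11}$ ($N{\left(Y,q \right)} = \left(-1\right) \left(- \frac{1}{11}\right) = \frac{1}{11}$)
$N{\left(6,t \right)} + f{\left(X{\left(0,j{\left(-3 \right)} \right)} \right)} 155 = \frac{1}{11} + \frac{4 + 6}{6 + 6} \cdot 155 = \frac{1}{11} + \frac{1}{12} \cdot 10 \cdot 155 = \frac{1}{11} + \frac{5}{6} \cdot 155 = \frac{1}{11} + \frac{775}{6} = \frac{8531}{66}$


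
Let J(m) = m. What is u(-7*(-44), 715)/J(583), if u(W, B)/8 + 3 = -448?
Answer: -328/53 ≈ -6.1887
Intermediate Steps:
u(W, B) = -3608 (u(W, B) = -24 + 8*(-448) = -24 - 3584 = -3608)
u(-7*(-44), 715)/J(583) = -3608/583 = -3608*1/583 = -328/53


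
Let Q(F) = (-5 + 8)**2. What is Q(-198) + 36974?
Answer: 36983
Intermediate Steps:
Q(F) = 9 (Q(F) = 3**2 = 9)
Q(-198) + 36974 = 9 + 36974 = 36983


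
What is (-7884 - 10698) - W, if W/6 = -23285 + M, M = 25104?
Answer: -29496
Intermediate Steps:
W = 10914 (W = 6*(-23285 + 25104) = 6*1819 = 10914)
(-7884 - 10698) - W = (-7884 - 10698) - 1*10914 = -18582 - 10914 = -29496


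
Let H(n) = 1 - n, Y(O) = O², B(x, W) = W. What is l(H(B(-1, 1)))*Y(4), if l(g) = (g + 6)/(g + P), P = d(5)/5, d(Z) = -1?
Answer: -480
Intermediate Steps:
P = -⅕ (P = -1/5 = -1*⅕ = -⅕ ≈ -0.20000)
l(g) = (6 + g)/(-⅕ + g) (l(g) = (g + 6)/(g - ⅕) = (6 + g)/(-⅕ + g))
l(H(B(-1, 1)))*Y(4) = (5*(6 + (1 - 1*1))/(-1 + 5*(1 - 1*1)))*4² = (5*(6 + (1 - 1))/(-1 + 5*(1 - 1)))*16 = (5*(6 + 0)/(-1 + 5*0))*16 = (5*6/(-1 + 0))*16 = (5*6/(-1))*16 = (5*(-1)*6)*16 = -30*16 = -480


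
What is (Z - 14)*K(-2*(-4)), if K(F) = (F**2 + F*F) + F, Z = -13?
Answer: -3672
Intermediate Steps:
K(F) = F + 2*F**2 (K(F) = (F**2 + F**2) + F = 2*F**2 + F = F + 2*F**2)
(Z - 14)*K(-2*(-4)) = (-13 - 14)*((-2*(-4))*(1 + 2*(-2*(-4)))) = -216*(1 + 2*8) = -216*(1 + 16) = -216*17 = -27*136 = -3672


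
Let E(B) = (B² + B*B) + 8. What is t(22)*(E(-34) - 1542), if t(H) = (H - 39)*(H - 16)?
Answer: -79356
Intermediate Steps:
E(B) = 8 + 2*B² (E(B) = (B² + B²) + 8 = 2*B² + 8 = 8 + 2*B²)
t(H) = (-39 + H)*(-16 + H)
t(22)*(E(-34) - 1542) = (624 + 22² - 55*22)*((8 + 2*(-34)²) - 1542) = (624 + 484 - 1210)*((8 + 2*1156) - 1542) = -102*((8 + 2312) - 1542) = -102*(2320 - 1542) = -102*778 = -79356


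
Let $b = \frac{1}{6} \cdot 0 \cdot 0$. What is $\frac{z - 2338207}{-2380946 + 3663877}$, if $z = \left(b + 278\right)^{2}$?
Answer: $- \frac{2260923}{1282931} \approx -1.7623$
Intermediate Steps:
$b = 0$ ($b = \frac{1}{6} \cdot 0 \cdot 0 = 0 \cdot 0 = 0$)
$z = 77284$ ($z = \left(0 + 278\right)^{2} = 278^{2} = 77284$)
$\frac{z - 2338207}{-2380946 + 3663877} = \frac{77284 - 2338207}{-2380946 + 3663877} = - \frac{2260923}{1282931}$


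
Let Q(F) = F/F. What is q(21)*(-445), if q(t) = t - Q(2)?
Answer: -8900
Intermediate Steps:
Q(F) = 1
q(t) = -1 + t (q(t) = t - 1*1 = t - 1 = -1 + t)
q(21)*(-445) = (-1 + 21)*(-445) = 20*(-445) = -8900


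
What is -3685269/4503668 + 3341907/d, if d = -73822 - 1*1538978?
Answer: -583178929391/201764326400 ≈ -2.8904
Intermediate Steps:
d = -1612800 (d = -73822 - 1538978 = -1612800)
-3685269/4503668 + 3341907/d = -3685269/4503668 + 3341907/(-1612800) = -3685269*1/4503668 + 3341907*(-1/1612800) = -3685269/4503668 - 371323/179200 = -583178929391/201764326400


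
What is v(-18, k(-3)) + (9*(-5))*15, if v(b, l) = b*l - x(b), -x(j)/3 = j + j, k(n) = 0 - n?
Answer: -837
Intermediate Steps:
k(n) = -n
x(j) = -6*j (x(j) = -3*(j + j) = -6*j)
v(b, l) = 6*b + b*l (v(b, l) = b*l - (-6)*b = b*l + 6*b = 6*b + b*l)
v(-18, k(-3)) + (9*(-5))*15 = -18*(6 - 1*(-3)) + (9*(-5))*15 = -18*(6 + 3) - 45*15 = -18*9 - 675 = -162 - 675 = -837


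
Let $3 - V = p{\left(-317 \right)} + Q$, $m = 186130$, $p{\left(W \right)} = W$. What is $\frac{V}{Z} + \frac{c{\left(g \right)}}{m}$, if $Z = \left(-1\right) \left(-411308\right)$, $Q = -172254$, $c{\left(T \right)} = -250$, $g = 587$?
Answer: $\frac{1600918581}{3827837902} \approx 0.41823$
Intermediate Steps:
$V = 172574$ ($V = 3 - \left(-317 - 172254\right) = 3 - -172571 = 3 + 172571 = 172574$)
$Z = 411308$
$\frac{V}{Z} + \frac{c{\left(g \right)}}{m} = \frac{172574}{411308} - \frac{250}{186130} = 172574 \cdot \frac{1}{411308} - \frac{25}{18613} = \frac{86287}{205654} - \frac{25}{18613} = \frac{1600918581}{3827837902}$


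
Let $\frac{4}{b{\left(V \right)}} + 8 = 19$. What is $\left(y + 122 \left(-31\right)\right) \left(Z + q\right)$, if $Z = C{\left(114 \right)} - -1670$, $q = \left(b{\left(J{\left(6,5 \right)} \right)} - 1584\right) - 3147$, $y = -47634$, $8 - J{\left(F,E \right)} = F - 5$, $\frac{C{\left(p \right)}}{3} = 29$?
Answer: $\frac{1681817360}{11} \approx 1.5289 \cdot 10^{8}$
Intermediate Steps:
$C{\left(p \right)} = 87$ ($C{\left(p \right)} = 3 \cdot 29 = 87$)
$J{\left(F,E \right)} = 13 - F$ ($J{\left(F,E \right)} = 8 - \left(F - 5\right) = 8 - \left(-5 + F\right) = 13 - F$)
$b{\left(V \right)} = \frac{4}{11}$ ($b{\left(V \right)} = \frac{4}{-8 + 19} = \frac{4}{11}$)
$q = - \frac{52037}{11}$ ($q = \left(\frac{4}{11} - 1584\right) - 3147 = - \frac{17420}{11} - 3147 = - \frac{52037}{11} \approx -4730.6$)
$Z = 1757$ ($Z = 87 - -1670 = 87 + 1670 = 1757$)
$\left(y + 122 \left(-31\right)\right) \left(Z + q\right) = \left(-47634 + 122 \left(-31\right)\right) \left(1757 - \frac{52037}{11}\right) = \left(-47634 - 3782\right) \left(- \frac{32710}{11}\right) = \left(-51416\right) \left(- \frac{32710}{11}\right) = \frac{1681817360}{11}$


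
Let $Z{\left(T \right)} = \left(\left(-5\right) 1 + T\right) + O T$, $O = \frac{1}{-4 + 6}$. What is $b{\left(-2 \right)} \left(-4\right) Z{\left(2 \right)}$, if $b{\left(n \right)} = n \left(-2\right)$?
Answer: $32$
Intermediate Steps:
$O = \frac{1}{2} \approx 0.5$
$Z{\left(T \right)} = -5 + \frac{3 T}{2}$ ($Z{\left(T \right)} = \left(\left(-5\right) 1 + T\right) + \frac{T}{2} = \left(-5 + T\right) + \frac{T}{2} = -5 + \frac{3 T}{2}$)
$b{\left(n \right)} = - 2 n$
$b{\left(-2 \right)} \left(-4\right) Z{\left(2 \right)} = \left(-2\right) \left(-2\right) \left(-4\right) \left(-5 + \frac{3}{2} \cdot 2\right) = 4 \left(-4\right) \left(-5 + 3\right) = \left(-16\right) \left(-2\right) = 32$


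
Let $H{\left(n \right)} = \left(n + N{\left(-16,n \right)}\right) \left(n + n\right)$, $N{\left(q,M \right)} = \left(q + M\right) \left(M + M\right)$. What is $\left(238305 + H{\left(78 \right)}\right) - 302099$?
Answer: $1457206$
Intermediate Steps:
$N{\left(q,M \right)} = 2 M \left(M + q\right)$ ($N{\left(q,M \right)} = \left(M + q\right) 2 M = 2 M \left(M + q\right)$)
$H{\left(n \right)} = 2 n \left(n + 2 n \left(-16 + n\right)\right)$ ($H{\left(n \right)} = \left(n + 2 n \left(n - 16\right)\right) \left(n + n\right) = \left(n + 2 n \left(-16 + n\right)\right) 2 n = 2 n \left(n + 2 n \left(-16 + n\right)\right)$)
$\left(238305 + H{\left(78 \right)}\right) - 302099 = \left(238305 + 78^{2} \left(-62 + 4 \cdot 78\right)\right) - 302099 = \left(238305 + 6084 \left(-62 + 312\right)\right) - 302099 = \left(238305 + 6084 \cdot 250\right) - 302099 = \left(238305 + 1521000\right) - 302099 = 1759305 - 302099 = 1457206$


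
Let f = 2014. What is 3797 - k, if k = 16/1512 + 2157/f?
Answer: 1444901161/380646 ≈ 3795.9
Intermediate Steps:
k = 411701/380646 (k = 16/1512 + 2157/2014 = 16*(1/1512) + 2157*(1/2014) = 2/189 + 2157/2014 = 411701/380646 ≈ 1.0816)
3797 - k = 3797 - 1*411701/380646 = 3797 - 411701/380646 = 1444901161/380646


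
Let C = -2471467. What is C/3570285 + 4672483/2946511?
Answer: 9399891266018/10519884025635 ≈ 0.89354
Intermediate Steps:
C/3570285 + 4672483/2946511 = -2471467/3570285 + 4672483/2946511 = 9399891266018/10519884025635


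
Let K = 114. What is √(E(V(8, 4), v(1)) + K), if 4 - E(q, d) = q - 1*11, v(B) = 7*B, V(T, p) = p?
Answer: 5*√5 ≈ 11.180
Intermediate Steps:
E(q, d) = 15 - q (E(q, d) = 4 - (q - 1*11) = 4 - (q - 11) = 4 - (-11 + q) = 4 + (11 - q) = 15 - q)
√(E(V(8, 4), v(1)) + K) = √((15 - 1*4) + 114) = √((15 - 4) + 114) = √(11 + 114) = √125 = 5*√5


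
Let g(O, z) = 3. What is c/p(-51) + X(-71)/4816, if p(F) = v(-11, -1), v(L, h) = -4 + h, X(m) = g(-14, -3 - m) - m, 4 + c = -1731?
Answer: 835613/2408 ≈ 347.02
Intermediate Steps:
c = -1735 (c = -4 - 1731 = -1735)
X(m) = 3 - m
p(F) = -5 (p(F) = -4 - 1 = -5)
c/p(-51) + X(-71)/4816 = -1735/(-5) + (3 - 1*(-71))/4816 = -1735*(-⅕) + (3 + 71)*(1/4816) = 347 + 74*(1/4816) = 347 + 37/2408 = 835613/2408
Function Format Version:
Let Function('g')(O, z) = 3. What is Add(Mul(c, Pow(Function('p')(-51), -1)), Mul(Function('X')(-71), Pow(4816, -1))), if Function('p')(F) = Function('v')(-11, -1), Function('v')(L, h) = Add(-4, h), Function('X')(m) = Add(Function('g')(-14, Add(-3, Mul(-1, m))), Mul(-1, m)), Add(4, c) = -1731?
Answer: Rational(835613, 2408) ≈ 347.02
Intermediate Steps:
c = -1735 (c = Add(-4, -1731) = -1735)
Function('X')(m) = Add(3, Mul(-1, m))
Function('p')(F) = -5 (Function('p')(F) = Add(-4, -1) = -5)
Add(Mul(c, Pow(Function('p')(-51), -1)), Mul(Function('X')(-71), Pow(4816, -1))) = Add(Mul(-1735, Pow(-5, -1)), Mul(Add(3, Mul(-1, -71)), Pow(4816, -1))) = Add(Mul(-1735, Rational(-1, 5)), Mul(Add(3, 71), Rational(1, 4816))) = Add(347, Mul(74, Rational(1, 4816))) = Add(347, Rational(37, 2408)) = Rational(835613, 2408)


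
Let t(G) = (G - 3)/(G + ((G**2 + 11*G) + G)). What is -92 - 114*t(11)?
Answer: -1050/11 ≈ -95.455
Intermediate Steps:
t(G) = (-3 + G)/(G**2 + 13*G) (t(G) = (-3 + G)/(G + (G**2 + 12*G)) = (-3 + G)/(G**2 + 13*G))
-92 - 114*t(11) = -92 - 114*(-3 + 11)/(11*(13 + 11)) = -92 - 114*8/(11*24) = -92 - 114*1/33 = -92 - 38/11 = -1050/11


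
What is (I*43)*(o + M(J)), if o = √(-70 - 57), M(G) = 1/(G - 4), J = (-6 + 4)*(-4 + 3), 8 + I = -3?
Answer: 473/2 - 473*I*√127 ≈ 236.5 - 5330.4*I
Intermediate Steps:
I = -11 (I = -8 - 3 = -11)
J = 2 (J = -2*(-1) = 2)
M(G) = 1/(-4 + G)
o = I*√127 (o = √(-127) = I*√127 ≈ 11.269*I)
(I*43)*(o + M(J)) = (-11*43)*(I*√127 + 1/(-4 + 2)) = -473*(I*√127 + 1/(-2)) = -473*(I*√127 - ½) = -473*(-½ + I*√127) = 473/2 - 473*I*√127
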